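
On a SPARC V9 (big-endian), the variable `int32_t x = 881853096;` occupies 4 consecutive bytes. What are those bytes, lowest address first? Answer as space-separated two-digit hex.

34 90 02 A8

881853096 in hexadecimal, padded to 32 bits, is 0x349002A8.
Split into bytes (most-significant first): 34 90 02 A8.
Big-endian stores the most-significant byte at the lowest address.
So the memory order matches the most-significant-first order: 34 90 02 A8.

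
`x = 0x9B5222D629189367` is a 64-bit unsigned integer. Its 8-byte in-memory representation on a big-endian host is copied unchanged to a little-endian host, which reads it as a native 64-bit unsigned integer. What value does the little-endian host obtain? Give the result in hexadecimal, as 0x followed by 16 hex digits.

0x67931829D622529B

Stored big-endian, the bytes at ascending addresses are 9B 52 22 D6 29 18 93 67.
Read back as little-endian, the first byte is least significant, giving 0x67931829D622529B.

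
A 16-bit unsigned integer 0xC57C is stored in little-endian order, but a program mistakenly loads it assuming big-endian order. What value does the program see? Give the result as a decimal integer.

31941

Stored little-endian, the bytes at ascending addresses are 7C C5.
Read back as big-endian, the last byte is least significant, giving 0x7CC5.
0x7CC5 = 31941.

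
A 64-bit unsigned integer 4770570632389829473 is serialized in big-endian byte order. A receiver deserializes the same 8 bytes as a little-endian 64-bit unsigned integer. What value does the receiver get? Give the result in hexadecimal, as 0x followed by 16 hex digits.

4770570632389829473 in 64-bit hexadecimal is 0x423478B6EF81A361.
Stored big-endian, the bytes at ascending addresses are 42 34 78 B6 EF 81 A3 61.
Read back as little-endian, the first byte is least significant, giving 0x61A381EFB6783442.

0x61A381EFB6783442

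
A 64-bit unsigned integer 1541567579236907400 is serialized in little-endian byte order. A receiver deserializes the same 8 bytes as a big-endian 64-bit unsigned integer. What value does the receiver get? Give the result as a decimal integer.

1541567579236907400 in 64-bit hexadecimal is 0x1564BF8BB5ACB988.
Stored little-endian, the bytes at ascending addresses are 88 B9 AC B5 8B BF 64 15.
Read back as big-endian, the last byte is least significant, giving 0x88B9ACB58BBF6415.
0x88B9ACB58BBF6415 = 9852095555583304725.

9852095555583304725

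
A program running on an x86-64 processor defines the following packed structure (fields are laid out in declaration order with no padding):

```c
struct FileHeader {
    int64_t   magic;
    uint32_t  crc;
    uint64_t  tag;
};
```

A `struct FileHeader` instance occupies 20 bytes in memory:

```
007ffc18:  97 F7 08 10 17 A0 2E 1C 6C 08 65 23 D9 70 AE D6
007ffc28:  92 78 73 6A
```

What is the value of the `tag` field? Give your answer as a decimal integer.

7670607162404401369

`tag` follows `magic` (8 B), `crc` (4 B), so it starts at offset 8 + 4 = 12 and occupies 8 bytes.
Bytes at offsets 12..19: D9 70 AE D6 92 78 73 6A.
Little-endian: lowest address holds the least-significant byte.
Reassemble most-significant byte first: 6A 73 78 92 D6 AE 70 D9 → 0x6A737892D6AE70D9.
0x6A737892D6AE70D9 = 7670607162404401369.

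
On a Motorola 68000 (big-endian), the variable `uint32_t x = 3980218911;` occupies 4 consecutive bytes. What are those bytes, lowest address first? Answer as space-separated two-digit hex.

ED 3D 52 1F

3980218911 in hexadecimal, padded to 32 bits, is 0xED3D521F.
Split into bytes (most-significant first): ED 3D 52 1F.
Big-endian stores the most-significant byte at the lowest address.
So the memory order matches the most-significant-first order: ED 3D 52 1F.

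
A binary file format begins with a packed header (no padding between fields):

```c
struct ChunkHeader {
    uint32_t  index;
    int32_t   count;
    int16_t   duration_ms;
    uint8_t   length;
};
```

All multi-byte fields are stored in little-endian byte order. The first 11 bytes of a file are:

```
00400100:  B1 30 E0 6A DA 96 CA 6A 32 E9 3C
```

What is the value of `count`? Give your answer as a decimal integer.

`count` follows `index` (4 bytes), so it starts at byte offset 4 and occupies 4 bytes.
Bytes at offsets 4..7: DA 96 CA 6A.
In little-endian order the low byte comes first in memory.
Reassemble most-significant byte first: 6A CA 96 DA → 0x6ACA96DA.
0x6ACA96DA = 1791661786.

1791661786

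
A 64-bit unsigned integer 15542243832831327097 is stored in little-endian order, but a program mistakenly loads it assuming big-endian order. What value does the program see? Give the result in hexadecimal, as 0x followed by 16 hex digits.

15542243832831327097 in 64-bit hexadecimal is 0xD7B1246B6C6ABB79.
Stored little-endian, the bytes at ascending addresses are 79 BB 6A 6C 6B 24 B1 D7.
Read back as big-endian, the last byte is least significant, giving 0x79BB6A6C6B24B1D7.

0x79BB6A6C6B24B1D7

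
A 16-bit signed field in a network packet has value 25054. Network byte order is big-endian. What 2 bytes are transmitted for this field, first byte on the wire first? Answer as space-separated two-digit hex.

25054 in hexadecimal, padded to 16 bits, is 0x61DE.
Split into bytes (most-significant first): 61 DE.
In big-endian order the high byte comes first in memory.
So the memory order matches the most-significant-first order: 61 DE.

61 DE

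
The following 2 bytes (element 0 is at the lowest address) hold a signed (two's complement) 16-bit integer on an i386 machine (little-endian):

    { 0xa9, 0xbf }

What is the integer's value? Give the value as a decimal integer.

-16471

Little-endian stores the least-significant byte at the lowest address.
Reassemble most-significant byte first: BF A9 → 0xBFA9.
Top bit is set, so as a signed 16-bit value this is 0xBFA9 − 2^16 = -16471.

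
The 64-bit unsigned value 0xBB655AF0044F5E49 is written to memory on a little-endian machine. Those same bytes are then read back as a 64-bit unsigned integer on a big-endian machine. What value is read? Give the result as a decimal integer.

5286749895210460603

Stored little-endian, the bytes at ascending addresses are 49 5E 4F 04 F0 5A 65 BB.
Read back as big-endian, the last byte is least significant, giving 0x495E4F04F05A65BB.
0x495E4F04F05A65BB = 5286749895210460603.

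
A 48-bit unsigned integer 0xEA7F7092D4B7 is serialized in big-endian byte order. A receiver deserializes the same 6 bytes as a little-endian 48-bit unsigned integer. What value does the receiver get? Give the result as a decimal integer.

202123617796074

Stored big-endian, the bytes at ascending addresses are EA 7F 70 92 D4 B7.
Read back as little-endian, the first byte is least significant, giving 0xB7D492707FEA.
0xB7D492707FEA = 202123617796074.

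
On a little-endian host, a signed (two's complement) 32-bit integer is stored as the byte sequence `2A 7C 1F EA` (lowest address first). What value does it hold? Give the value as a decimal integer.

Little-endian stores the least-significant byte at the lowest address.
Reassemble most-significant byte first: EA 1F 7C 2A → 0xEA1F7C2A.
Top bit is set, so as a signed 32-bit value this is 0xEA1F7C2A − 2^32 = -367035350.

-367035350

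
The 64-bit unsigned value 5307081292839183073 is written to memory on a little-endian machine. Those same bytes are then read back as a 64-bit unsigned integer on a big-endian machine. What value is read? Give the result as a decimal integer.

5307081292839183073 in 64-bit hexadecimal is 0x49A68A5155CCE2E1.
Stored little-endian, the bytes at ascending addresses are E1 E2 CC 55 51 8A A6 49.
Read back as big-endian, the last byte is least significant, giving 0xE1E2CC55518AA649.
0xE1E2CC55518AA649 = 16276796670082721353.

16276796670082721353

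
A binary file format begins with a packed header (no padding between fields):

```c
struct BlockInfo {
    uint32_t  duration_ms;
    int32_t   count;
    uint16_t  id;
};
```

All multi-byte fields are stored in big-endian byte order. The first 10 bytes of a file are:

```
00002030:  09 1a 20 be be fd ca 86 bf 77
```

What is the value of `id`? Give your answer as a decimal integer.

`id` follows `duration_ms` (4 B), `count` (4 B), so it starts at offset 4 + 4 = 8 and occupies 2 bytes.
Bytes at offsets 8..9: BF 77.
Big-endian stores the most-significant byte at the lowest address.
The bytes are already most-significant first: 0xBF77.
0xBF77 = 49015.

49015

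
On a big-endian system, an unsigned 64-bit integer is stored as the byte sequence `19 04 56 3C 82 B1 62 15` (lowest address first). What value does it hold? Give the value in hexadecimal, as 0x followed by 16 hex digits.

In big-endian order the high byte comes first in memory.
The bytes are already most-significant first: 0x1904563C82B16215.

0x1904563C82B16215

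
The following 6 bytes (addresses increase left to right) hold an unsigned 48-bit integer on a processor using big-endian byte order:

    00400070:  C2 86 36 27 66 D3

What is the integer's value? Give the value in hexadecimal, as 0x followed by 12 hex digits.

Big-endian: lowest address holds the most-significant byte.
The bytes are already most-significant first: 0xC286362766D3.

0xC286362766D3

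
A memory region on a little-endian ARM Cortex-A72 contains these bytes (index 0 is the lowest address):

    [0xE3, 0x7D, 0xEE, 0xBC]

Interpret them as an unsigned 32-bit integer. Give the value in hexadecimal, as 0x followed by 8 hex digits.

0xBCEE7DE3

Little-endian stores the least-significant byte at the lowest address.
Reassemble most-significant byte first: BC EE 7D E3 → 0xBCEE7DE3.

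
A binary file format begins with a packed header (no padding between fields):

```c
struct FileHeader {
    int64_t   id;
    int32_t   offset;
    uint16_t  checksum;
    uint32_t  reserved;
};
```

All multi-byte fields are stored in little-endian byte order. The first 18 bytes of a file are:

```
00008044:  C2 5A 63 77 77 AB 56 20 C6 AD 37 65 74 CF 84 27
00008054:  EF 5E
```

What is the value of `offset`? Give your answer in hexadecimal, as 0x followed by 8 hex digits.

`offset` follows `id` (8 bytes), so it starts at byte offset 8 and occupies 4 bytes.
Bytes at offsets 8..11: C6 AD 37 65.
In little-endian order the low byte comes first in memory.
Reassemble most-significant byte first: 65 37 AD C6 → 0x6537ADC6.

0x6537ADC6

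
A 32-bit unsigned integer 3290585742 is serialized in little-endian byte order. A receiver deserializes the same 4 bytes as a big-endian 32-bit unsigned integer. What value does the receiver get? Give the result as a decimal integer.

2388271812

3290585742 in 32-bit hexadecimal is 0xC4225A8E.
Stored little-endian, the bytes at ascending addresses are 8E 5A 22 C4.
Read back as big-endian, the last byte is least significant, giving 0x8E5A22C4.
0x8E5A22C4 = 2388271812.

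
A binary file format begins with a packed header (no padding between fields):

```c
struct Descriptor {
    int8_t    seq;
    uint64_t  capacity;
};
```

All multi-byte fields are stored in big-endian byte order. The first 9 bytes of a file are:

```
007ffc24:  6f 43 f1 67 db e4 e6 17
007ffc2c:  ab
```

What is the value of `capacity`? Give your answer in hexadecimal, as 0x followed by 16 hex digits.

0x43F167DBE4E617AB

`capacity` follows `seq` (1 byte), so it starts at byte offset 1 and occupies 8 bytes.
Bytes at offsets 1..8: 43 F1 67 DB E4 E6 17 AB.
In big-endian order the high byte comes first in memory.
The bytes are already most-significant first: 0x43F167DBE4E617AB.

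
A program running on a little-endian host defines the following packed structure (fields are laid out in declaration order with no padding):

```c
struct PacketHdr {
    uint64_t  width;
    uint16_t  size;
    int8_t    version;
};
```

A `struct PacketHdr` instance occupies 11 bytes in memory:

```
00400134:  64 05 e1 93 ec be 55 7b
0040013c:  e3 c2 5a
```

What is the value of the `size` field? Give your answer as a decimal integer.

`size` follows `width` (8 bytes), so it starts at byte offset 8 and occupies 2 bytes.
Bytes at offsets 8..9: E3 C2.
In little-endian order the low byte comes first in memory.
Reassemble most-significant byte first: C2 E3 → 0xC2E3.
0xC2E3 = 49891.

49891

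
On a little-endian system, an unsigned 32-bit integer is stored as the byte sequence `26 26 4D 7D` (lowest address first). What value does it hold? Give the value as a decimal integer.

Little-endian: lowest address holds the least-significant byte.
Reassemble most-significant byte first: 7D 4D 26 26 → 0x7D4D2626.
0x7D4D2626 = 2102208038.

2102208038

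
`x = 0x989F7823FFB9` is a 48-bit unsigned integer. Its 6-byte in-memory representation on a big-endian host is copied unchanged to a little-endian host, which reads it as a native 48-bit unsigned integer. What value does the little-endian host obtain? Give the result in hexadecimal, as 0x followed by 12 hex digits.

0xB9FF23789F98

Stored big-endian, the bytes at ascending addresses are 98 9F 78 23 FF B9.
Read back as little-endian, the first byte is least significant, giving 0xB9FF23789F98.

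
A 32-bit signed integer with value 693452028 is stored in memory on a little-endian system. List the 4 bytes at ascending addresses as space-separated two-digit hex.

FC 3C 55 29

693452028 in hexadecimal, padded to 32 bits, is 0x29553CFC.
Split into bytes (most-significant first): 29 55 3C FC.
Little-endian: lowest address holds the least-significant byte.
So at ascending addresses the bytes are FC 3C 55 29.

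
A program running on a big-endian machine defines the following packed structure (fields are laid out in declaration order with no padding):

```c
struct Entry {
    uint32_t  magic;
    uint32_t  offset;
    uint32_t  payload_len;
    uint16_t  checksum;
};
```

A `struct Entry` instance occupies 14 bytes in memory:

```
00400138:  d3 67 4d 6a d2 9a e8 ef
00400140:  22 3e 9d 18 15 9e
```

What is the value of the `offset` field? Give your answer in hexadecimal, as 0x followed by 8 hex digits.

0xD29AE8EF

`offset` follows `magic` (4 bytes), so it starts at byte offset 4 and occupies 4 bytes.
Bytes at offsets 4..7: D2 9A E8 EF.
Big-endian stores the most-significant byte at the lowest address.
The bytes are already most-significant first: 0xD29AE8EF.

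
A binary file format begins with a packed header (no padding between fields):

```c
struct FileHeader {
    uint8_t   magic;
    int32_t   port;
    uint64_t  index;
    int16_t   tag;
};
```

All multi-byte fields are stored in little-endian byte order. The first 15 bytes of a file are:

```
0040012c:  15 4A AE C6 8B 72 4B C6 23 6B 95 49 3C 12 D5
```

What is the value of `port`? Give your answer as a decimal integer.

-1949913526

`port` follows `magic` (1 byte), so it starts at byte offset 1 and occupies 4 bytes.
Bytes at offsets 1..4: 4A AE C6 8B.
Little-endian stores the least-significant byte at the lowest address.
Reassemble most-significant byte first: 8B C6 AE 4A → 0x8BC6AE4A.
Top bit is set, so as a signed 32-bit value this is 0x8BC6AE4A − 2^32 = -1949913526.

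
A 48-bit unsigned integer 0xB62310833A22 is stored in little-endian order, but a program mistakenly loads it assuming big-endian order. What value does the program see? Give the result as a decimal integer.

Stored little-endian, the bytes at ascending addresses are 22 3A 83 10 23 B6.
Read back as big-endian, the last byte is least significant, giving 0x223A831023B6.
0x223A831023B6 = 37634702320566.

37634702320566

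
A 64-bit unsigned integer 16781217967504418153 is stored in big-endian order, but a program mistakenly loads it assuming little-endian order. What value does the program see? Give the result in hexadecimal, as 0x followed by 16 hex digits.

16781217967504418153 in 64-bit hexadecimal is 0xE8E2DCD4AB80E569.
Stored big-endian, the bytes at ascending addresses are E8 E2 DC D4 AB 80 E5 69.
Read back as little-endian, the first byte is least significant, giving 0x69E580ABD4DCE2E8.

0x69E580ABD4DCE2E8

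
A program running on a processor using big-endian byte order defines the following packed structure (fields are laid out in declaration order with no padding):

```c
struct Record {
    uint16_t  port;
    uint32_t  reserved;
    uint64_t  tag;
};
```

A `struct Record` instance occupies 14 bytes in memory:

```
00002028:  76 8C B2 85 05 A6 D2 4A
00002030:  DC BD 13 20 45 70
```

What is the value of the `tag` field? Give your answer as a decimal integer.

15153166600869266800

`tag` follows `port` (2 B), `reserved` (4 B), so it starts at offset 2 + 4 = 6 and occupies 8 bytes.
Bytes at offsets 6..13: D2 4A DC BD 13 20 45 70.
Big-endian stores the most-significant byte at the lowest address.
The bytes are already most-significant first: 0xD24ADCBD13204570.
0xD24ADCBD13204570 = 15153166600869266800.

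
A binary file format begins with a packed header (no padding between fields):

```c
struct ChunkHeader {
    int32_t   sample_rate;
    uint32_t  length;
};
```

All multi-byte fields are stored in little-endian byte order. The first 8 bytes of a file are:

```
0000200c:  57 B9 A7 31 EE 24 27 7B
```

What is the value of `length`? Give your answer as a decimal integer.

`length` follows `sample_rate` (4 bytes), so it starts at byte offset 4 and occupies 4 bytes.
Bytes at offsets 4..7: EE 24 27 7B.
Little-endian: lowest address holds the least-significant byte.
Reassemble most-significant byte first: 7B 27 24 EE → 0x7B2724EE.
0x7B2724EE = 2066162926.

2066162926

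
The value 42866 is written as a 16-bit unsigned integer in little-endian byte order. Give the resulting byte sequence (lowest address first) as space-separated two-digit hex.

72 A7

42866 in hexadecimal, padded to 16 bits, is 0xA772.
Split into bytes (most-significant first): A7 72.
In little-endian order the low byte comes first in memory.
So at ascending addresses the bytes are 72 A7.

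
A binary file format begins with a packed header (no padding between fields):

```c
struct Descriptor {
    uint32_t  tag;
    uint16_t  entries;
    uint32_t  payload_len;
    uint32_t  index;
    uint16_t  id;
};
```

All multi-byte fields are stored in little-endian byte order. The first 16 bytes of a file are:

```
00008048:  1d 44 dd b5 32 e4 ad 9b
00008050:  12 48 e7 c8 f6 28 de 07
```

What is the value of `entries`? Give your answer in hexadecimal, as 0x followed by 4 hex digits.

0xE432

`entries` follows `tag` (4 bytes), so it starts at byte offset 4 and occupies 2 bytes.
Bytes at offsets 4..5: 32 E4.
In little-endian order the low byte comes first in memory.
Reassemble most-significant byte first: E4 32 → 0xE432.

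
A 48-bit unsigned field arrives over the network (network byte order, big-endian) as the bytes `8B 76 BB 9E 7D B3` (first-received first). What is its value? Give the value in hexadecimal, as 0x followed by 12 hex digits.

Big-endian stores the most-significant byte at the lowest address.
The bytes are already most-significant first: 0x8B76BB9E7DB3.

0x8B76BB9E7DB3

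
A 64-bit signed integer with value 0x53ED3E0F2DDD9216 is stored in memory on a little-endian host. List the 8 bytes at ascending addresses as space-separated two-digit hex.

16 92 DD 2D 0F 3E ED 53

Split into bytes (most-significant first): 53 ED 3E 0F 2D DD 92 16.
In little-endian order the low byte comes first in memory.
So at ascending addresses the bytes are 16 92 DD 2D 0F 3E ED 53.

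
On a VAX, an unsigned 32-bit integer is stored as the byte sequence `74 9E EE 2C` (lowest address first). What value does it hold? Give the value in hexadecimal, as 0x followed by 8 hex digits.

Little-endian: lowest address holds the least-significant byte.
Reassemble most-significant byte first: 2C EE 9E 74 → 0x2CEE9E74.

0x2CEE9E74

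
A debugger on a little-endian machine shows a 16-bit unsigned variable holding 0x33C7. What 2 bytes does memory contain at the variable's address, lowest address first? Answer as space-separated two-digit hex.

C7 33

Split into bytes (most-significant first): 33 C7.
Little-endian: lowest address holds the least-significant byte.
So at ascending addresses the bytes are C7 33.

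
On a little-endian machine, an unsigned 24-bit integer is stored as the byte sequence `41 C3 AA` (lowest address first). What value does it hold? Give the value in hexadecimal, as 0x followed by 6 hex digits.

In little-endian order the low byte comes first in memory.
Reassemble most-significant byte first: AA C3 41 → 0xAAC341.

0xAAC341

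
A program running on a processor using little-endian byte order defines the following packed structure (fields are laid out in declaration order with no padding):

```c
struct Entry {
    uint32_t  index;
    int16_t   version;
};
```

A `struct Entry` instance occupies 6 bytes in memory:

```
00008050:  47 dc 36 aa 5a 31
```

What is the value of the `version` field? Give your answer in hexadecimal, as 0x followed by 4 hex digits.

0x315A

`version` follows `index` (4 bytes), so it starts at byte offset 4 and occupies 2 bytes.
Bytes at offsets 4..5: 5A 31.
In little-endian order the low byte comes first in memory.
Reassemble most-significant byte first: 31 5A → 0x315A.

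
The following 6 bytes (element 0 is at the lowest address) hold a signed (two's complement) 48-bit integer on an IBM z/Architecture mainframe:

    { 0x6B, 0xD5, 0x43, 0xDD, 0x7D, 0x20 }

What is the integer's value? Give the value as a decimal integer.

118563710795040

In big-endian order the high byte comes first in memory.
The bytes are already most-significant first: 0x6BD543DD7D20.
0x6BD543DD7D20 = 118563710795040.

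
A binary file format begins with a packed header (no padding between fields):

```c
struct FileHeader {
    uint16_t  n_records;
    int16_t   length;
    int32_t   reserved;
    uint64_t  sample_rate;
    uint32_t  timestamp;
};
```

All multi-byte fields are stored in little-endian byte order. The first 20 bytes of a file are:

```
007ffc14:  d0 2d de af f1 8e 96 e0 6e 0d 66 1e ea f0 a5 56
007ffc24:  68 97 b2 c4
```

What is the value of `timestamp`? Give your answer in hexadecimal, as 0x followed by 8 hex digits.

`timestamp` follows `n_records` (2 B), `length` (2 B), `reserved` (4 B), `sample_rate` (8 B), so it starts at offset 2 + 2 + 4 + 8 = 16 and occupies 4 bytes.
Bytes at offsets 16..19: 68 97 B2 C4.
In little-endian order the low byte comes first in memory.
Reassemble most-significant byte first: C4 B2 97 68 → 0xC4B29768.

0xC4B29768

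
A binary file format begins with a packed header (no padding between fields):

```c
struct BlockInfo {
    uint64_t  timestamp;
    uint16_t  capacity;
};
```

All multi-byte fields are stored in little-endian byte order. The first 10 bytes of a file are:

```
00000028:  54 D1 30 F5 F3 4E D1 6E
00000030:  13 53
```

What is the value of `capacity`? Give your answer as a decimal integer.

21267

`capacity` follows `timestamp` (8 bytes), so it starts at byte offset 8 and occupies 2 bytes.
Bytes at offsets 8..9: 13 53.
Little-endian: lowest address holds the least-significant byte.
Reassemble most-significant byte first: 53 13 → 0x5313.
0x5313 = 21267.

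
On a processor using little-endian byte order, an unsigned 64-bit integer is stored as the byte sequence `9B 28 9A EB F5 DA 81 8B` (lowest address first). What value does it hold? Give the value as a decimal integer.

Little-endian: lowest address holds the least-significant byte.
Reassemble most-significant byte first: 8B 81 DA F5 EB 9A 28 9B → 0x8B81DAF5EB9A289B.
0x8B81DAF5EB9A289B = 10052556593022249115.

10052556593022249115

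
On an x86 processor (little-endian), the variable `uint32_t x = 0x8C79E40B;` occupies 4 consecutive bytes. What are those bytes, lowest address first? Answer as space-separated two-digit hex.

0B E4 79 8C

Split into bytes (most-significant first): 8C 79 E4 0B.
Little-endian: lowest address holds the least-significant byte.
So at ascending addresses the bytes are 0B E4 79 8C.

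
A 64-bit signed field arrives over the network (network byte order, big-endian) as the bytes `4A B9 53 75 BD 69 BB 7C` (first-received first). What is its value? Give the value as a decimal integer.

Big-endian: lowest address holds the most-significant byte.
The bytes are already most-significant first: 0x4AB95375BD69BB7C.
0x4AB95375BD69BB7C = 5384426594652240764.

5384426594652240764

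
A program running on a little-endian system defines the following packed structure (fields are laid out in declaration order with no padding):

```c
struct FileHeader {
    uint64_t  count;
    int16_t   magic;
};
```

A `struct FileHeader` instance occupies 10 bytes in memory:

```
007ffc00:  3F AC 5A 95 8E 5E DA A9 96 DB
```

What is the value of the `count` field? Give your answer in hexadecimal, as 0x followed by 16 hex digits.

0xA9DA5E8E955AAC3F

`count` is the first field, at byte offset 0, occupying 8 bytes.
Bytes at offsets 0..7: 3F AC 5A 95 8E 5E DA A9.
Little-endian stores the least-significant byte at the lowest address.
Reassemble most-significant byte first: A9 DA 5E 8E 95 5A AC 3F → 0xA9DA5E8E955AAC3F.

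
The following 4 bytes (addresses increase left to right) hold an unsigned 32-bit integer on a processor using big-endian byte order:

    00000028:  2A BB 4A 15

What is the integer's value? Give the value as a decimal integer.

716917269

Big-endian stores the most-significant byte at the lowest address.
The bytes are already most-significant first: 0x2ABB4A15.
0x2ABB4A15 = 716917269.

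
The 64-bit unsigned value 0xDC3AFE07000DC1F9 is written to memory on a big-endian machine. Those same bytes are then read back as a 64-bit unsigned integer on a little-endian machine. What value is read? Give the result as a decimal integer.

Stored big-endian, the bytes at ascending addresses are DC 3A FE 07 00 0D C1 F9.
Read back as little-endian, the first byte is least significant, giving 0xF9C10D0007FE3ADC.
0xF9C10D0007FE3ADC = 17996679879734475484.

17996679879734475484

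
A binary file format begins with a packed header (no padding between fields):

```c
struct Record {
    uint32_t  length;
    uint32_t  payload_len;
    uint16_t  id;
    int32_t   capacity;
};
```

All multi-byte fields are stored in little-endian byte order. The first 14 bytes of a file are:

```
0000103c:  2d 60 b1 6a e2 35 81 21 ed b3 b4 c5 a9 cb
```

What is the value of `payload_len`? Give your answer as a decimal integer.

562116066

`payload_len` follows `length` (4 bytes), so it starts at byte offset 4 and occupies 4 bytes.
Bytes at offsets 4..7: E2 35 81 21.
In little-endian order the low byte comes first in memory.
Reassemble most-significant byte first: 21 81 35 E2 → 0x218135E2.
0x218135E2 = 562116066.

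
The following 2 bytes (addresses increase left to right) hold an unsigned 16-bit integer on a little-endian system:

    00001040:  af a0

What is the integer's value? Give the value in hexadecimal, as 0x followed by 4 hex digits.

Little-endian: lowest address holds the least-significant byte.
Reassemble most-significant byte first: A0 AF → 0xA0AF.

0xA0AF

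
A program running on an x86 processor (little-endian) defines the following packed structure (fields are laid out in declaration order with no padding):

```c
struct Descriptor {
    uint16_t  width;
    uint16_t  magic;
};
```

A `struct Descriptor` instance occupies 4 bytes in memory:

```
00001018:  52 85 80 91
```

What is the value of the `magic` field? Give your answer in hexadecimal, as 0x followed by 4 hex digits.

0x9180

`magic` follows `width` (2 bytes), so it starts at byte offset 2 and occupies 2 bytes.
Bytes at offsets 2..3: 80 91.
Little-endian stores the least-significant byte at the lowest address.
Reassemble most-significant byte first: 91 80 → 0x9180.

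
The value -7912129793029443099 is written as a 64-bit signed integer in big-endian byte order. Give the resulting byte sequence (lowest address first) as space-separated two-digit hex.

Two's complement of -7912129793029443099 in 64 bits: 7912129793029443099 = 0x6DCD8820624E0E1B; invert → 0x923277DF9DB1F1E4; add 1 → 0x923277DF9DB1F1E5.
Split into bytes (most-significant first): 92 32 77 DF 9D B1 F1 E5.
Big-endian stores the most-significant byte at the lowest address.
So the memory order matches the most-significant-first order: 92 32 77 DF 9D B1 F1 E5.

92 32 77 DF 9D B1 F1 E5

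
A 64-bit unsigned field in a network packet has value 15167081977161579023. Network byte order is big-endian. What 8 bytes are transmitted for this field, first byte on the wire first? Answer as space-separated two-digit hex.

D2 7C 4C B3 17 F1 FA 0F

15167081977161579023 in hexadecimal, padded to 64 bits, is 0xD27C4CB317F1FA0F.
Split into bytes (most-significant first): D2 7C 4C B3 17 F1 FA 0F.
In big-endian order the high byte comes first in memory.
So the memory order matches the most-significant-first order: D2 7C 4C B3 17 F1 FA 0F.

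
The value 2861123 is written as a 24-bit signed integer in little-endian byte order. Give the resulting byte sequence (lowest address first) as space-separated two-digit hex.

2861123 in hexadecimal, padded to 24 bits, is 0x2BA843.
Split into bytes (most-significant first): 2B A8 43.
Little-endian stores the least-significant byte at the lowest address.
So at ascending addresses the bytes are 43 A8 2B.

43 A8 2B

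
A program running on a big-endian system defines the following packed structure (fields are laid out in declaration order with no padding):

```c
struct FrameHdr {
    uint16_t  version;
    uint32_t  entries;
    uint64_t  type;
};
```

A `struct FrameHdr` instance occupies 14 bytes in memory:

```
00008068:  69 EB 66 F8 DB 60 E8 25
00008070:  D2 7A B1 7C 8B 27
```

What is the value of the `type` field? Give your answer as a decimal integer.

`type` follows `version` (2 B), `entries` (4 B), so it starts at offset 2 + 4 = 6 and occupies 8 bytes.
Bytes at offsets 6..13: E8 25 D2 7A B1 7C 8B 27.
Big-endian stores the most-significant byte at the lowest address.
The bytes are already most-significant first: 0xE825D27AB17C8B27.
0xE825D27AB17C8B27 = 16728007815343147815.

16728007815343147815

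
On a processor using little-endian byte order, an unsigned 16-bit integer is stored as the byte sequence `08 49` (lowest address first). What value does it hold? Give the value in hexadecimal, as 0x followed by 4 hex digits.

0x4908

Little-endian stores the least-significant byte at the lowest address.
Reassemble most-significant byte first: 49 08 → 0x4908.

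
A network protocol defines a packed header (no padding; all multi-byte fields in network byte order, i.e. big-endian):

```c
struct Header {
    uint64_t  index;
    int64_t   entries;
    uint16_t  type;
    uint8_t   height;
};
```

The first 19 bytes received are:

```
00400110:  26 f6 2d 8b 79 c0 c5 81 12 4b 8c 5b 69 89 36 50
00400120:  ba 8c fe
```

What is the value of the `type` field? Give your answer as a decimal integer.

47756

`type` follows `index` (8 B), `entries` (8 B), so it starts at offset 8 + 8 = 16 and occupies 2 bytes.
Bytes at offsets 16..17: BA 8C.
Big-endian stores the most-significant byte at the lowest address.
The bytes are already most-significant first: 0xBA8C.
0xBA8C = 47756.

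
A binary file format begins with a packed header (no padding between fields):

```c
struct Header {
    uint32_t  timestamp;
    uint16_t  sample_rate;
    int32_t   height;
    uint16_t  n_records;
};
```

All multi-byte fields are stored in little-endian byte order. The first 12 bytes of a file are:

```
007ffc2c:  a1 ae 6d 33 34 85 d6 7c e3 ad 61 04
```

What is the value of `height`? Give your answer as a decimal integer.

-1377600298

`height` follows `timestamp` (4 B), `sample_rate` (2 B), so it starts at offset 4 + 2 = 6 and occupies 4 bytes.
Bytes at offsets 6..9: D6 7C E3 AD.
Little-endian stores the least-significant byte at the lowest address.
Reassemble most-significant byte first: AD E3 7C D6 → 0xADE37CD6.
Top bit is set, so as a signed 32-bit value this is 0xADE37CD6 − 2^32 = -1377600298.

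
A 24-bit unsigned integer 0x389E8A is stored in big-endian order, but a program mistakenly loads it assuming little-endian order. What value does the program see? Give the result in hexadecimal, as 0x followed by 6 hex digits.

0x8A9E38

Stored big-endian, the bytes at ascending addresses are 38 9E 8A.
Read back as little-endian, the first byte is least significant, giving 0x8A9E38.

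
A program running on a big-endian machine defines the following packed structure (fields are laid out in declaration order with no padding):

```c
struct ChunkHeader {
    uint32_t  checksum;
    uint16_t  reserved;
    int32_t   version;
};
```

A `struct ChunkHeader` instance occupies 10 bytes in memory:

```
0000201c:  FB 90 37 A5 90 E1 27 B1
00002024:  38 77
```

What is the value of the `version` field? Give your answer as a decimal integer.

`version` follows `checksum` (4 B), `reserved` (2 B), so it starts at offset 4 + 2 = 6 and occupies 4 bytes.
Bytes at offsets 6..9: 27 B1 38 77.
Big-endian: lowest address holds the most-significant byte.
The bytes are already most-significant first: 0x27B13877.
0x27B13877 = 665925751.

665925751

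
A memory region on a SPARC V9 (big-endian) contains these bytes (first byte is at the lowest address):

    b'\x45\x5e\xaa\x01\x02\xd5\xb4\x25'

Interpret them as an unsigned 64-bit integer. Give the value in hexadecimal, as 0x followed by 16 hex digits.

0x455EAA0102D5B425

Big-endian stores the most-significant byte at the lowest address.
The bytes are already most-significant first: 0x455EAA0102D5B425.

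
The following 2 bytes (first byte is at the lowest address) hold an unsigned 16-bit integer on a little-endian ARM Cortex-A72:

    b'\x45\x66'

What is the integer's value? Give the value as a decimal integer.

Little-endian: lowest address holds the least-significant byte.
Reassemble most-significant byte first: 66 45 → 0x6645.
0x6645 = 26181.

26181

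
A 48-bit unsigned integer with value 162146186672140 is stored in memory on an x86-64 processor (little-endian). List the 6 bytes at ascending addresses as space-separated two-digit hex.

0C B8 DB 99 78 93

162146186672140 in hexadecimal, padded to 48 bits, is 0x937899DBB80C.
Split into bytes (most-significant first): 93 78 99 DB B8 0C.
In little-endian order the low byte comes first in memory.
So at ascending addresses the bytes are 0C B8 DB 99 78 93.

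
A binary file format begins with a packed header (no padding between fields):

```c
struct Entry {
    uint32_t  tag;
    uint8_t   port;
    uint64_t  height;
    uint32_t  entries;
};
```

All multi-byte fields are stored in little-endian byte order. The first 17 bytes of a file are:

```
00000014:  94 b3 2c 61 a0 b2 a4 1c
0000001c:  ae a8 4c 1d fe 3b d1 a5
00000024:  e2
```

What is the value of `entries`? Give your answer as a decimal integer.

`entries` follows `tag` (4 B), `port` (1 B), `height` (8 B), so it starts at offset 4 + 1 + 8 = 13 and occupies 4 bytes.
Bytes at offsets 13..16: 3B D1 A5 E2.
In little-endian order the low byte comes first in memory.
Reassemble most-significant byte first: E2 A5 D1 3B → 0xE2A5D13B.
0xE2A5D13B = 3802517819.

3802517819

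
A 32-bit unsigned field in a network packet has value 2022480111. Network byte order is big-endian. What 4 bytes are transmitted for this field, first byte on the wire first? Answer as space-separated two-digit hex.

2022480111 in hexadecimal, padded to 32 bits, is 0x788C98EF.
Split into bytes (most-significant first): 78 8C 98 EF.
Big-endian stores the most-significant byte at the lowest address.
So the memory order matches the most-significant-first order: 78 8C 98 EF.

78 8C 98 EF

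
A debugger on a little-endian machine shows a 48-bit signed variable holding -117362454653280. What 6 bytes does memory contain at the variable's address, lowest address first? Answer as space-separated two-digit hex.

Two's complement of -117362454653280 in 48 bits: 117362454653280 = 0x6ABD936B6960; invert → 0x95426C94969F; add 1 → 0x95426C9496A0.
Split into bytes (most-significant first): 95 42 6C 94 96 A0.
Little-endian stores the least-significant byte at the lowest address.
So at ascending addresses the bytes are A0 96 94 6C 42 95.

A0 96 94 6C 42 95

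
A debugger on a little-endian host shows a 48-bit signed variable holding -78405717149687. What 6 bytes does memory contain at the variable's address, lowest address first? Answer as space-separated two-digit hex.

Two's complement of -78405717149687 in 48 bits: 78405717149687 = 0x474F40EB47F7; invert → 0xB8B0BF14B808; add 1 → 0xB8B0BF14B809.
Split into bytes (most-significant first): B8 B0 BF 14 B8 09.
Little-endian stores the least-significant byte at the lowest address.
So at ascending addresses the bytes are 09 B8 14 BF B0 B8.

09 B8 14 BF B0 B8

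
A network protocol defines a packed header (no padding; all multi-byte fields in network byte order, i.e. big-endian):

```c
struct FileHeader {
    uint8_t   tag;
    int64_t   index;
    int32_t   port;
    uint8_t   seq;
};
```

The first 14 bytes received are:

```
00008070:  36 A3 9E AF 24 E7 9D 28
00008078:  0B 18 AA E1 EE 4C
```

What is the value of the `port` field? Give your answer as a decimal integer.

413852142

`port` follows `tag` (1 B), `index` (8 B), so it starts at offset 1 + 8 = 9 and occupies 4 bytes.
Bytes at offsets 9..12: 18 AA E1 EE.
Big-endian stores the most-significant byte at the lowest address.
The bytes are already most-significant first: 0x18AAE1EE.
0x18AAE1EE = 413852142.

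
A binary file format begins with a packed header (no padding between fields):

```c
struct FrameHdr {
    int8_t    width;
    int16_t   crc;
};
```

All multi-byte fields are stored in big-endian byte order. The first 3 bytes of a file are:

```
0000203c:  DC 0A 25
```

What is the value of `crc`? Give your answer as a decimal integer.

`crc` follows `width` (1 byte), so it starts at byte offset 1 and occupies 2 bytes.
Bytes at offsets 1..2: 0A 25.
In big-endian order the high byte comes first in memory.
The bytes are already most-significant first: 0x0A25.
0x0A25 = 2597.

2597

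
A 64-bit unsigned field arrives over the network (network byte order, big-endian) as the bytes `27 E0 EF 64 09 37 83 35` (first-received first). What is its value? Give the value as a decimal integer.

Big-endian: lowest address holds the most-significant byte.
The bytes are already most-significant first: 0x27E0EF6409378335.
0x27E0EF6409378335 = 2873559775192777525.

2873559775192777525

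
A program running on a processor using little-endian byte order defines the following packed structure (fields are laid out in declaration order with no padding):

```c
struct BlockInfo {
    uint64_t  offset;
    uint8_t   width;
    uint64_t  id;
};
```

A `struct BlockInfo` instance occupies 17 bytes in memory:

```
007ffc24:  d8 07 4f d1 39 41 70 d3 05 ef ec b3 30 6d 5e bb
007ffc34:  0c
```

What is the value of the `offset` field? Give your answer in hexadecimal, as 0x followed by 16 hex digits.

`offset` is the first field, at byte offset 0, occupying 8 bytes.
Bytes at offsets 0..7: D8 07 4F D1 39 41 70 D3.
Little-endian: lowest address holds the least-significant byte.
Reassemble most-significant byte first: D3 70 41 39 D1 4F 07 D8 → 0xD3704139D14F07D8.

0xD3704139D14F07D8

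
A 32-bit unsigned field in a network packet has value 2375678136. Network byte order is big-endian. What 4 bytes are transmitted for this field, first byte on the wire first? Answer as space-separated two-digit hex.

8D 99 F8 B8

2375678136 in hexadecimal, padded to 32 bits, is 0x8D99F8B8.
Split into bytes (most-significant first): 8D 99 F8 B8.
Big-endian: lowest address holds the most-significant byte.
So the memory order matches the most-significant-first order: 8D 99 F8 B8.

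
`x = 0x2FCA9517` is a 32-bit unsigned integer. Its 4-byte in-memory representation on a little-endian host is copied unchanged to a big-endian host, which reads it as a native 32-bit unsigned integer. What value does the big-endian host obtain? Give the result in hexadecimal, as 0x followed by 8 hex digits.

Stored little-endian, the bytes at ascending addresses are 17 95 CA 2F.
Read back as big-endian, the last byte is least significant, giving 0x1795CA2F.

0x1795CA2F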